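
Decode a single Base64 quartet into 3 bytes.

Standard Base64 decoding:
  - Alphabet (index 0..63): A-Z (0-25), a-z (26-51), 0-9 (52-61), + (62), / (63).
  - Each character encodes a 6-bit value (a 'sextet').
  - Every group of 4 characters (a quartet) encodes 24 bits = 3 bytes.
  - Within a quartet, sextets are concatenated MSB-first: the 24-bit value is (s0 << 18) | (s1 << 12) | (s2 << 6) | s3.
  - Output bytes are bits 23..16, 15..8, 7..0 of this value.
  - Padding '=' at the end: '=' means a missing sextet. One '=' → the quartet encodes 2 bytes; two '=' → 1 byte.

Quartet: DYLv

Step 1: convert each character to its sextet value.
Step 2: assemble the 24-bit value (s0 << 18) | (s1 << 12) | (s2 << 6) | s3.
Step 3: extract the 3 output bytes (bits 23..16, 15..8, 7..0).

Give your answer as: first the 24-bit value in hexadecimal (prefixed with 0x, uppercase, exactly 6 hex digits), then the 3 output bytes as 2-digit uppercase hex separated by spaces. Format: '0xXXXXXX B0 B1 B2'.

Answer: 0x0D82EF 0D 82 EF

Derivation:
Sextets: D=3, Y=24, L=11, v=47
24-bit: (3<<18) | (24<<12) | (11<<6) | 47
      = 0x0C0000 | 0x018000 | 0x0002C0 | 0x00002F
      = 0x0D82EF
Bytes: (v>>16)&0xFF=0D, (v>>8)&0xFF=82, v&0xFF=EF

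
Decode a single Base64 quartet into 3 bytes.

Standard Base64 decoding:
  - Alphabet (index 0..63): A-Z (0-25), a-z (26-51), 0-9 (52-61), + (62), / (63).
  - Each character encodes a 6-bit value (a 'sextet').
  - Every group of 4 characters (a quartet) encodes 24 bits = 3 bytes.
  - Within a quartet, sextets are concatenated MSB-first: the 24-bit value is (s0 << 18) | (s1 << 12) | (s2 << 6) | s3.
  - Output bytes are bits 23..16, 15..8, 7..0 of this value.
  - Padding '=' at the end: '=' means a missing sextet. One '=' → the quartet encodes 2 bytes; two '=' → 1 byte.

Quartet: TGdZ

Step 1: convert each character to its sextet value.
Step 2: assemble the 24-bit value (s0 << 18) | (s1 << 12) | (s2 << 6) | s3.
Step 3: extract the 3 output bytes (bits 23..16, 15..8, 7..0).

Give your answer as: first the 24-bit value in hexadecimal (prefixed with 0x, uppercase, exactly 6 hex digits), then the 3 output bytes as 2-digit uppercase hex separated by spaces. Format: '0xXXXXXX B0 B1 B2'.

Sextets: T=19, G=6, d=29, Z=25
24-bit: (19<<18) | (6<<12) | (29<<6) | 25
      = 0x4C0000 | 0x006000 | 0x000740 | 0x000019
      = 0x4C6759
Bytes: (v>>16)&0xFF=4C, (v>>8)&0xFF=67, v&0xFF=59

Answer: 0x4C6759 4C 67 59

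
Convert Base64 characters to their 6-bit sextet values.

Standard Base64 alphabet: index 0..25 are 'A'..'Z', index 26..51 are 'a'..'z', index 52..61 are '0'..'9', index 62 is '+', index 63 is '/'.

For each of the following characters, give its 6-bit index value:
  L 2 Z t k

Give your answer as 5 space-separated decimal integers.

'L': A..Z range, ord('L') − ord('A') = 11
'2': 0..9 range, 52 + ord('2') − ord('0') = 54
'Z': A..Z range, ord('Z') − ord('A') = 25
't': a..z range, 26 + ord('t') − ord('a') = 45
'k': a..z range, 26 + ord('k') − ord('a') = 36

Answer: 11 54 25 45 36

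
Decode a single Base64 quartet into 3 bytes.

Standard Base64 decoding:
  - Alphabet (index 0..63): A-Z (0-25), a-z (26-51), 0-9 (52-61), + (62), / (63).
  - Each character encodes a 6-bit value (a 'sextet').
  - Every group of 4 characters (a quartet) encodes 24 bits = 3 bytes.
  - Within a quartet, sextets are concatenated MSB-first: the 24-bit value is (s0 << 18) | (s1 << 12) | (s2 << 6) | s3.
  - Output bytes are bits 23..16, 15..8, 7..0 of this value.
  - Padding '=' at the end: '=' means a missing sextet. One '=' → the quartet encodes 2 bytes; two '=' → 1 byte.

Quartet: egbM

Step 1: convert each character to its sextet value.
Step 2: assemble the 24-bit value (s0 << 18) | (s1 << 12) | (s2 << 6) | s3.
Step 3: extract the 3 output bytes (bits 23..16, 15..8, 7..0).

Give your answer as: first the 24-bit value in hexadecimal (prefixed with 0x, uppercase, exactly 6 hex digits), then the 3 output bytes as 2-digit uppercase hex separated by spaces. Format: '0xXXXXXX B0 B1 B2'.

Answer: 0x7A06CC 7A 06 CC

Derivation:
Sextets: e=30, g=32, b=27, M=12
24-bit: (30<<18) | (32<<12) | (27<<6) | 12
      = 0x780000 | 0x020000 | 0x0006C0 | 0x00000C
      = 0x7A06CC
Bytes: (v>>16)&0xFF=7A, (v>>8)&0xFF=06, v&0xFF=CC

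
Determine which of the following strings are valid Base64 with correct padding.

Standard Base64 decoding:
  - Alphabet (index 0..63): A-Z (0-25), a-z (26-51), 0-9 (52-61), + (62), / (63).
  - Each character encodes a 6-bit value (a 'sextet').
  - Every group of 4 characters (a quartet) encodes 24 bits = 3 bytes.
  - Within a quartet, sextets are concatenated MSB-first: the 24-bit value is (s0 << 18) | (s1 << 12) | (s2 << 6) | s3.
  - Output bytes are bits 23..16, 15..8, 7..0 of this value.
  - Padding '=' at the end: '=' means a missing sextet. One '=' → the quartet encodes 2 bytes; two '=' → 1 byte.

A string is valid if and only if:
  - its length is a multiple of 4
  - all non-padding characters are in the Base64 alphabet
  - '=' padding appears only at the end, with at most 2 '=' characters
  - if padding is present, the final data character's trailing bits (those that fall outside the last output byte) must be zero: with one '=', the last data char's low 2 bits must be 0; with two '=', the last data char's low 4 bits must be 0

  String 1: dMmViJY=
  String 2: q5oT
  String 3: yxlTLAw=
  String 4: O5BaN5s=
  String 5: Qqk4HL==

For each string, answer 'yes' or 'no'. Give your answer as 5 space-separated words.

String 1: 'dMmViJY=' → valid
String 2: 'q5oT' → valid
String 3: 'yxlTLAw=' → valid
String 4: 'O5BaN5s=' → valid
String 5: 'Qqk4HL==' → invalid (bad trailing bits)

Answer: yes yes yes yes no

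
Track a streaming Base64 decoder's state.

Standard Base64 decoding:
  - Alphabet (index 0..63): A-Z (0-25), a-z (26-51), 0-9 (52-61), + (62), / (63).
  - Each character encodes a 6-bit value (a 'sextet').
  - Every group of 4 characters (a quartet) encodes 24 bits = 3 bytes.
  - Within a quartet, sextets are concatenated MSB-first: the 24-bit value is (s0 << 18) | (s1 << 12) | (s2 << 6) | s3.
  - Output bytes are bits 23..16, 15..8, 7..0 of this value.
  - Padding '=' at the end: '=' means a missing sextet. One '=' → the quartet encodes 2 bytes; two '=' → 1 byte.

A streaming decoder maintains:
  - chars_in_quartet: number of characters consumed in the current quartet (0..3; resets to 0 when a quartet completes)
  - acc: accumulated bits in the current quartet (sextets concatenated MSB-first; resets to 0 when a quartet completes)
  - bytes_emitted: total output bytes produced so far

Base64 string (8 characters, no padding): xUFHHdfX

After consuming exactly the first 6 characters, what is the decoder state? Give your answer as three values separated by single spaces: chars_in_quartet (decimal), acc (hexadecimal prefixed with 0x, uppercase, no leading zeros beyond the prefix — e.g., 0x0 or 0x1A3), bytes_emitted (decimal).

Answer: 2 0x1DD 3

Derivation:
After char 0 ('x'=49): chars_in_quartet=1 acc=0x31 bytes_emitted=0
After char 1 ('U'=20): chars_in_quartet=2 acc=0xC54 bytes_emitted=0
After char 2 ('F'=5): chars_in_quartet=3 acc=0x31505 bytes_emitted=0
After char 3 ('H'=7): chars_in_quartet=4 acc=0xC54147 -> emit C5 41 47, reset; bytes_emitted=3
After char 4 ('H'=7): chars_in_quartet=1 acc=0x7 bytes_emitted=3
After char 5 ('d'=29): chars_in_quartet=2 acc=0x1DD bytes_emitted=3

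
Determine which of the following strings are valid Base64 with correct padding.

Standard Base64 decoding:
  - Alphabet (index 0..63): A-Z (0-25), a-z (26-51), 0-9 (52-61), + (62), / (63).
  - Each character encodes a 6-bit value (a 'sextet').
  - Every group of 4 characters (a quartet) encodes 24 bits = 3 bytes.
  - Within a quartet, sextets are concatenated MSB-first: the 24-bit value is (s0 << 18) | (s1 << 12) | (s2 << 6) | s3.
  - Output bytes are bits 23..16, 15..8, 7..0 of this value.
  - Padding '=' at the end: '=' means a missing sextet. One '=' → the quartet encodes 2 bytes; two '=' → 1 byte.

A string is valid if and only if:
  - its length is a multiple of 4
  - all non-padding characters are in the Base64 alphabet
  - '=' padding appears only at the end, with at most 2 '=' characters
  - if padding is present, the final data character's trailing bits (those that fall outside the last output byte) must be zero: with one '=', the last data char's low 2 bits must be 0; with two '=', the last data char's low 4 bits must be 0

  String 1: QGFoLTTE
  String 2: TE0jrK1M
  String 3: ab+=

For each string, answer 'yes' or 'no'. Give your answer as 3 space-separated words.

String 1: 'QGFoLTTE' → valid
String 2: 'TE0jrK1M' → valid
String 3: 'ab+=' → invalid (bad trailing bits)

Answer: yes yes no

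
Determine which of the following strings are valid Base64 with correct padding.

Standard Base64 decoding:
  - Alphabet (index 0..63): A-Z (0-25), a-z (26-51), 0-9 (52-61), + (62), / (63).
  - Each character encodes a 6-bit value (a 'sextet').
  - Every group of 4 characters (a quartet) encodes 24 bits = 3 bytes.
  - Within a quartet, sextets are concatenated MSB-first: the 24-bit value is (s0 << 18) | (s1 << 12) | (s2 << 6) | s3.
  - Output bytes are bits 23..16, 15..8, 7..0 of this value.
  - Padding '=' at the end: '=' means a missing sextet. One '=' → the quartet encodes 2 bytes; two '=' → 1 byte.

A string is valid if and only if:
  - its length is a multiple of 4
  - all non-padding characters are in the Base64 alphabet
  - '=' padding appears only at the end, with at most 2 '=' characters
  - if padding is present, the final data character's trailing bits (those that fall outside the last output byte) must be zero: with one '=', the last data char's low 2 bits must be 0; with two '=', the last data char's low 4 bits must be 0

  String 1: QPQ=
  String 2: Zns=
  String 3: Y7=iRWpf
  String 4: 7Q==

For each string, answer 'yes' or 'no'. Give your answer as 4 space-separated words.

String 1: 'QPQ=' → valid
String 2: 'Zns=' → valid
String 3: 'Y7=iRWpf' → invalid (bad char(s): ['=']; '=' in middle)
String 4: '7Q==' → valid

Answer: yes yes no yes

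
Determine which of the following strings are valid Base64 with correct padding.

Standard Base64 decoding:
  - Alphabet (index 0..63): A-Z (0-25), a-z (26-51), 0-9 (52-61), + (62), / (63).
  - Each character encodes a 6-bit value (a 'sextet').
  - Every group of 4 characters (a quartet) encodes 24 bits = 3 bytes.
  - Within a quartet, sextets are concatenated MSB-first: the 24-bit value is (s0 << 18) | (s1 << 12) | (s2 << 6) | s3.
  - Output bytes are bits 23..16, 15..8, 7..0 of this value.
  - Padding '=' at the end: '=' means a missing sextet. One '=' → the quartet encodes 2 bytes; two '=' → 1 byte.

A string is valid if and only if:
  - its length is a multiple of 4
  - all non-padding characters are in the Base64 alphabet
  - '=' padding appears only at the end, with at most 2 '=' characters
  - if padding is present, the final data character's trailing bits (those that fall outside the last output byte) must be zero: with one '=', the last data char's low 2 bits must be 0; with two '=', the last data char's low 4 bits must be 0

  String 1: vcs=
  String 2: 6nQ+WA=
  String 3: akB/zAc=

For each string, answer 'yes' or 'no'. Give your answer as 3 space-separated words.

Answer: yes no yes

Derivation:
String 1: 'vcs=' → valid
String 2: '6nQ+WA=' → invalid (len=7 not mult of 4)
String 3: 'akB/zAc=' → valid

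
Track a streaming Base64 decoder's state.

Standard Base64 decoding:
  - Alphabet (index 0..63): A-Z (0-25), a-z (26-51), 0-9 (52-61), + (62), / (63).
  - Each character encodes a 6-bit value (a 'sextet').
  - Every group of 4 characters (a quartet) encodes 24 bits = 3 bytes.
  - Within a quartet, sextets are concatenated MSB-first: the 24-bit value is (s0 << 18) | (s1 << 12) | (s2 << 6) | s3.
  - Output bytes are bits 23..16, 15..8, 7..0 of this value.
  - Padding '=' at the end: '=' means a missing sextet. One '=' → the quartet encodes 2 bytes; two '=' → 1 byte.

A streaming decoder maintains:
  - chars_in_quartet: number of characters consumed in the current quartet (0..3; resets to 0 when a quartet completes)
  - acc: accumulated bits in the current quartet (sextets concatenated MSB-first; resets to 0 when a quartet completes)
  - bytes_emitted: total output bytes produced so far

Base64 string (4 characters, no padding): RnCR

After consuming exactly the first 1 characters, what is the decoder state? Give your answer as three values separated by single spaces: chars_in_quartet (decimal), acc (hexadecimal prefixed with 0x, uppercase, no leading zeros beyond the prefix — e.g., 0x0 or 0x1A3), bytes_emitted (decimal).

After char 0 ('R'=17): chars_in_quartet=1 acc=0x11 bytes_emitted=0

Answer: 1 0x11 0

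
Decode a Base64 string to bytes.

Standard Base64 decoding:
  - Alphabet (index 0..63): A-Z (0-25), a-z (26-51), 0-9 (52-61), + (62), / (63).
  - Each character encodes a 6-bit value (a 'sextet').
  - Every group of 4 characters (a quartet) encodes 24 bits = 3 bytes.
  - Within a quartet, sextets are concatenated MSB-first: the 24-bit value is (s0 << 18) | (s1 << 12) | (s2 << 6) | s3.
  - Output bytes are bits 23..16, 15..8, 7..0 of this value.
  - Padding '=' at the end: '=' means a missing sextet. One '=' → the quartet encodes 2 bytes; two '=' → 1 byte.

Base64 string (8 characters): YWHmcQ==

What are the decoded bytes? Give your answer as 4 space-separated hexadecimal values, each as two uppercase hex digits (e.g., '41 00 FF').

After char 0 ('Y'=24): chars_in_quartet=1 acc=0x18 bytes_emitted=0
After char 1 ('W'=22): chars_in_quartet=2 acc=0x616 bytes_emitted=0
After char 2 ('H'=7): chars_in_quartet=3 acc=0x18587 bytes_emitted=0
After char 3 ('m'=38): chars_in_quartet=4 acc=0x6161E6 -> emit 61 61 E6, reset; bytes_emitted=3
After char 4 ('c'=28): chars_in_quartet=1 acc=0x1C bytes_emitted=3
After char 5 ('Q'=16): chars_in_quartet=2 acc=0x710 bytes_emitted=3
Padding '==': partial quartet acc=0x710 -> emit 71; bytes_emitted=4

Answer: 61 61 E6 71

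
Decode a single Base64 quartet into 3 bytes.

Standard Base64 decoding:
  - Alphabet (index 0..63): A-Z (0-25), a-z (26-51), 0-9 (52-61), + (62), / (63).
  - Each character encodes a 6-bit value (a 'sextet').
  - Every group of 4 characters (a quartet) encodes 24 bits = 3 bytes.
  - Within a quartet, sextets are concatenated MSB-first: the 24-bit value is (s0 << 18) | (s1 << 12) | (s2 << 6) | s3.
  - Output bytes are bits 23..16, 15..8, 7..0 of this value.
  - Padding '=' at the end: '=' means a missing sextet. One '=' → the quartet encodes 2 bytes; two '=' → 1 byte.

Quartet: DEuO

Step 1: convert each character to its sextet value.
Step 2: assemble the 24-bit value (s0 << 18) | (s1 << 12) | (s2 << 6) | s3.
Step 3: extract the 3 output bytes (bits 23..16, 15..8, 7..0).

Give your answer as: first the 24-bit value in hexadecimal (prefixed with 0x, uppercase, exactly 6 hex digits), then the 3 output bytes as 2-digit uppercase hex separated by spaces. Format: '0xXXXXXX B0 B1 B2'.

Sextets: D=3, E=4, u=46, O=14
24-bit: (3<<18) | (4<<12) | (46<<6) | 14
      = 0x0C0000 | 0x004000 | 0x000B80 | 0x00000E
      = 0x0C4B8E
Bytes: (v>>16)&0xFF=0C, (v>>8)&0xFF=4B, v&0xFF=8E

Answer: 0x0C4B8E 0C 4B 8E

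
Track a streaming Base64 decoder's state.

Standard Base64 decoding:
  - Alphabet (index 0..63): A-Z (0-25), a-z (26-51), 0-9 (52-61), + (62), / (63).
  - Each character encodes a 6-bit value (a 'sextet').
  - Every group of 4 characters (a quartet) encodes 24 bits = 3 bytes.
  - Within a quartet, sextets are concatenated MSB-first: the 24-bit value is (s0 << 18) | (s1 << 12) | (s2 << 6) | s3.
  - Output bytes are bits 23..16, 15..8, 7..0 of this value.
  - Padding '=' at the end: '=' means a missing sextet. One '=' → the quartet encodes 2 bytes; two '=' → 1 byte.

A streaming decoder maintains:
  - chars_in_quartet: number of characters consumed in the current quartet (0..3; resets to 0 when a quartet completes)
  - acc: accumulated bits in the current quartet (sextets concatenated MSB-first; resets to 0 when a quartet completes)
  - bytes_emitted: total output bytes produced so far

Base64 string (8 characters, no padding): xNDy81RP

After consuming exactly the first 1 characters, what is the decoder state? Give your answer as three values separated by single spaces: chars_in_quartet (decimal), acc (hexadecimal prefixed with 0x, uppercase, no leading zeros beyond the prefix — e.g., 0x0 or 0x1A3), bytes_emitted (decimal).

After char 0 ('x'=49): chars_in_quartet=1 acc=0x31 bytes_emitted=0

Answer: 1 0x31 0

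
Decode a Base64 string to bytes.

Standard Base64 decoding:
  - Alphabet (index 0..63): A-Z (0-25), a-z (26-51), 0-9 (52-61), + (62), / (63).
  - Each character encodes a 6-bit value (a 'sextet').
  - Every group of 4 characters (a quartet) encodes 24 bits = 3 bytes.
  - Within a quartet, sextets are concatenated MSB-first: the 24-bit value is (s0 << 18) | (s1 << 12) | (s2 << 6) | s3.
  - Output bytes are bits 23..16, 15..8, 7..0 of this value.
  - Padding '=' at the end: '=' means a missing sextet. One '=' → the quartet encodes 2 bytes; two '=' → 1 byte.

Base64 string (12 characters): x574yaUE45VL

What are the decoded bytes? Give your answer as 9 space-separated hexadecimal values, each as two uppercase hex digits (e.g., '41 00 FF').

Answer: C7 9E F8 C9 A5 04 E3 95 4B

Derivation:
After char 0 ('x'=49): chars_in_quartet=1 acc=0x31 bytes_emitted=0
After char 1 ('5'=57): chars_in_quartet=2 acc=0xC79 bytes_emitted=0
After char 2 ('7'=59): chars_in_quartet=3 acc=0x31E7B bytes_emitted=0
After char 3 ('4'=56): chars_in_quartet=4 acc=0xC79EF8 -> emit C7 9E F8, reset; bytes_emitted=3
After char 4 ('y'=50): chars_in_quartet=1 acc=0x32 bytes_emitted=3
After char 5 ('a'=26): chars_in_quartet=2 acc=0xC9A bytes_emitted=3
After char 6 ('U'=20): chars_in_quartet=3 acc=0x32694 bytes_emitted=3
After char 7 ('E'=4): chars_in_quartet=4 acc=0xC9A504 -> emit C9 A5 04, reset; bytes_emitted=6
After char 8 ('4'=56): chars_in_quartet=1 acc=0x38 bytes_emitted=6
After char 9 ('5'=57): chars_in_quartet=2 acc=0xE39 bytes_emitted=6
After char 10 ('V'=21): chars_in_quartet=3 acc=0x38E55 bytes_emitted=6
After char 11 ('L'=11): chars_in_quartet=4 acc=0xE3954B -> emit E3 95 4B, reset; bytes_emitted=9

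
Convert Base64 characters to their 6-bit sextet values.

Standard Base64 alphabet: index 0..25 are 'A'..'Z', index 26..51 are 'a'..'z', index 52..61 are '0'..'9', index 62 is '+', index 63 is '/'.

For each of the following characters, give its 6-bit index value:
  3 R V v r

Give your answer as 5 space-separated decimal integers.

'3': 0..9 range, 52 + ord('3') − ord('0') = 55
'R': A..Z range, ord('R') − ord('A') = 17
'V': A..Z range, ord('V') − ord('A') = 21
'v': a..z range, 26 + ord('v') − ord('a') = 47
'r': a..z range, 26 + ord('r') − ord('a') = 43

Answer: 55 17 21 47 43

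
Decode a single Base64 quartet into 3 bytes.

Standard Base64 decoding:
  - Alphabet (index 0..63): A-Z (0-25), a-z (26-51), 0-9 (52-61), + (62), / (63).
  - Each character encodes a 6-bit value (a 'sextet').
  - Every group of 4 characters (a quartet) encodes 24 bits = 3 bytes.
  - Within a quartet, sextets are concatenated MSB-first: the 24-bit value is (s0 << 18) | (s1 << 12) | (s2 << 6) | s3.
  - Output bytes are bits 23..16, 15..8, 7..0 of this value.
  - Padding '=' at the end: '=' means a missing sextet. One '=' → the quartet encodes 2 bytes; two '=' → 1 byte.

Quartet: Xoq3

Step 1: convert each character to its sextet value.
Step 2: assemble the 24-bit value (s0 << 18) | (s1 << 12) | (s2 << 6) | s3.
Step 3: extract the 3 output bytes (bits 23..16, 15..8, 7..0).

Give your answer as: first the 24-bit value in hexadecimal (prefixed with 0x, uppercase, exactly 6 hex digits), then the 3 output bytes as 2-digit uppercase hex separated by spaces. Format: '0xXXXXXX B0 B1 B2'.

Answer: 0x5E8AB7 5E 8A B7

Derivation:
Sextets: X=23, o=40, q=42, 3=55
24-bit: (23<<18) | (40<<12) | (42<<6) | 55
      = 0x5C0000 | 0x028000 | 0x000A80 | 0x000037
      = 0x5E8AB7
Bytes: (v>>16)&0xFF=5E, (v>>8)&0xFF=8A, v&0xFF=B7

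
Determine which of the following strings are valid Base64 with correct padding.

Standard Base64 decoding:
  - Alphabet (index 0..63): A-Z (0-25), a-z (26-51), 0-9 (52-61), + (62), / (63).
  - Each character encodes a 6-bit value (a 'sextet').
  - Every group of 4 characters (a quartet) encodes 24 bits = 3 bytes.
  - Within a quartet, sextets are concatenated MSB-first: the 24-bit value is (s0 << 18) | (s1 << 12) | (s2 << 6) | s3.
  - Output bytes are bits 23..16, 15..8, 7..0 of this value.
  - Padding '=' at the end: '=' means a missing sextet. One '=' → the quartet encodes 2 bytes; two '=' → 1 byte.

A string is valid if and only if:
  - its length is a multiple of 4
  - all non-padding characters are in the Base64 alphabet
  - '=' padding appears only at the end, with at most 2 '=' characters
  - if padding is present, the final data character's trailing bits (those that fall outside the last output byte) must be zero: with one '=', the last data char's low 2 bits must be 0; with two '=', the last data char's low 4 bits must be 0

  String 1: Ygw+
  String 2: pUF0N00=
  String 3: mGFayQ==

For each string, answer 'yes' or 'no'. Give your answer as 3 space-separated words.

String 1: 'Ygw+' → valid
String 2: 'pUF0N00=' → valid
String 3: 'mGFayQ==' → valid

Answer: yes yes yes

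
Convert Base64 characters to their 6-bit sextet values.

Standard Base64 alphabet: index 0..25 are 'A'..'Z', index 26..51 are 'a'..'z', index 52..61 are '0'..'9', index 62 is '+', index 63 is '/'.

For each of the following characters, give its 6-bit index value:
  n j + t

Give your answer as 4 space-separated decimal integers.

'n': a..z range, 26 + ord('n') − ord('a') = 39
'j': a..z range, 26 + ord('j') − ord('a') = 35
'+': index 62
't': a..z range, 26 + ord('t') − ord('a') = 45

Answer: 39 35 62 45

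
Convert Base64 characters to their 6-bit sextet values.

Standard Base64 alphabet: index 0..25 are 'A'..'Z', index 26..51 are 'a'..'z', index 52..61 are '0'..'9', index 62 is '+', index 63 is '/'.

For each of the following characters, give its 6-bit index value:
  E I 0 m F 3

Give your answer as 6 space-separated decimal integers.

'E': A..Z range, ord('E') − ord('A') = 4
'I': A..Z range, ord('I') − ord('A') = 8
'0': 0..9 range, 52 + ord('0') − ord('0') = 52
'm': a..z range, 26 + ord('m') − ord('a') = 38
'F': A..Z range, ord('F') − ord('A') = 5
'3': 0..9 range, 52 + ord('3') − ord('0') = 55

Answer: 4 8 52 38 5 55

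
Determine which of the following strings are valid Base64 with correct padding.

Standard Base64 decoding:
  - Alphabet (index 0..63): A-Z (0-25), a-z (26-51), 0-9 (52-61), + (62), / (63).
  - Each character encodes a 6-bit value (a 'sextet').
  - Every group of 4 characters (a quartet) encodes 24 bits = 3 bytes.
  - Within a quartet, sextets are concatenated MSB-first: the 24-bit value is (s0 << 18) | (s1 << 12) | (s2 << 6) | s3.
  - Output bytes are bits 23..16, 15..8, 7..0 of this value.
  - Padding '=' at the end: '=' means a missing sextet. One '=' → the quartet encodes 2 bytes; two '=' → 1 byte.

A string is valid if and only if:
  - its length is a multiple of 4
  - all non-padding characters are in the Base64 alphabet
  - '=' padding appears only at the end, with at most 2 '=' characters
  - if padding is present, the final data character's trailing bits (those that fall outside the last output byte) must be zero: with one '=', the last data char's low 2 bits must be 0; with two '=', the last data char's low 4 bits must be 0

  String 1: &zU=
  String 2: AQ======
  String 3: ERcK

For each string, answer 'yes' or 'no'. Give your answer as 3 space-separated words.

String 1: '&zU=' → invalid (bad char(s): ['&'])
String 2: 'AQ======' → invalid (6 pad chars (max 2))
String 3: 'ERcK' → valid

Answer: no no yes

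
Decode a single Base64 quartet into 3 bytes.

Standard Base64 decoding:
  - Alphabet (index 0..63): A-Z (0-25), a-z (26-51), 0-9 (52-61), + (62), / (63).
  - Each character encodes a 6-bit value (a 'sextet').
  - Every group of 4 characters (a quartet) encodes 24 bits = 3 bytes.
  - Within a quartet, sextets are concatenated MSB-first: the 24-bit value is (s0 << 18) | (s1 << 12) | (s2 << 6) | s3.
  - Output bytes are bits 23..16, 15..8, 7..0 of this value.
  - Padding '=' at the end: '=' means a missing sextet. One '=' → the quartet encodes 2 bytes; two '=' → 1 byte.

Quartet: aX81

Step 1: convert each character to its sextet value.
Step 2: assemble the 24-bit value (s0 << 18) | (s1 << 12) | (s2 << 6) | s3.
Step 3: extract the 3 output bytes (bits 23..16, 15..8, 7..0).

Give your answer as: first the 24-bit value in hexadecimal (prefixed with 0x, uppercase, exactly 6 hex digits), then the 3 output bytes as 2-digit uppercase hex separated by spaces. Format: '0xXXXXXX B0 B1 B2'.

Sextets: a=26, X=23, 8=60, 1=53
24-bit: (26<<18) | (23<<12) | (60<<6) | 53
      = 0x680000 | 0x017000 | 0x000F00 | 0x000035
      = 0x697F35
Bytes: (v>>16)&0xFF=69, (v>>8)&0xFF=7F, v&0xFF=35

Answer: 0x697F35 69 7F 35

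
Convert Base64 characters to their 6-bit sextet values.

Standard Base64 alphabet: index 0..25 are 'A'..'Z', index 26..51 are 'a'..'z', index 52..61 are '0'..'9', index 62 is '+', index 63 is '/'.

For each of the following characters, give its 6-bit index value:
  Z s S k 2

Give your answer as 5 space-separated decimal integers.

Answer: 25 44 18 36 54

Derivation:
'Z': A..Z range, ord('Z') − ord('A') = 25
's': a..z range, 26 + ord('s') − ord('a') = 44
'S': A..Z range, ord('S') − ord('A') = 18
'k': a..z range, 26 + ord('k') − ord('a') = 36
'2': 0..9 range, 52 + ord('2') − ord('0') = 54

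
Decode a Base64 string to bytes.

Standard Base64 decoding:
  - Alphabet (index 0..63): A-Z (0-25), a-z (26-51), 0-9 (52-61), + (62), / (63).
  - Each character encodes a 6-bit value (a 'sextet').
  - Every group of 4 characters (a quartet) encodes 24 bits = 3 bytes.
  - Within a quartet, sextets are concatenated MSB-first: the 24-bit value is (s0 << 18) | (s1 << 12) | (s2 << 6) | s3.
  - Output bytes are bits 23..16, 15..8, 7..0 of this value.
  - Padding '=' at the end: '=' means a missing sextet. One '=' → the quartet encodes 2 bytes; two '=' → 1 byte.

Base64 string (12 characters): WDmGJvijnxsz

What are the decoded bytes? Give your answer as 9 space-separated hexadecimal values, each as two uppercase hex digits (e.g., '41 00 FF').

After char 0 ('W'=22): chars_in_quartet=1 acc=0x16 bytes_emitted=0
After char 1 ('D'=3): chars_in_quartet=2 acc=0x583 bytes_emitted=0
After char 2 ('m'=38): chars_in_quartet=3 acc=0x160E6 bytes_emitted=0
After char 3 ('G'=6): chars_in_quartet=4 acc=0x583986 -> emit 58 39 86, reset; bytes_emitted=3
After char 4 ('J'=9): chars_in_quartet=1 acc=0x9 bytes_emitted=3
After char 5 ('v'=47): chars_in_quartet=2 acc=0x26F bytes_emitted=3
After char 6 ('i'=34): chars_in_quartet=3 acc=0x9BE2 bytes_emitted=3
After char 7 ('j'=35): chars_in_quartet=4 acc=0x26F8A3 -> emit 26 F8 A3, reset; bytes_emitted=6
After char 8 ('n'=39): chars_in_quartet=1 acc=0x27 bytes_emitted=6
After char 9 ('x'=49): chars_in_quartet=2 acc=0x9F1 bytes_emitted=6
After char 10 ('s'=44): chars_in_quartet=3 acc=0x27C6C bytes_emitted=6
After char 11 ('z'=51): chars_in_quartet=4 acc=0x9F1B33 -> emit 9F 1B 33, reset; bytes_emitted=9

Answer: 58 39 86 26 F8 A3 9F 1B 33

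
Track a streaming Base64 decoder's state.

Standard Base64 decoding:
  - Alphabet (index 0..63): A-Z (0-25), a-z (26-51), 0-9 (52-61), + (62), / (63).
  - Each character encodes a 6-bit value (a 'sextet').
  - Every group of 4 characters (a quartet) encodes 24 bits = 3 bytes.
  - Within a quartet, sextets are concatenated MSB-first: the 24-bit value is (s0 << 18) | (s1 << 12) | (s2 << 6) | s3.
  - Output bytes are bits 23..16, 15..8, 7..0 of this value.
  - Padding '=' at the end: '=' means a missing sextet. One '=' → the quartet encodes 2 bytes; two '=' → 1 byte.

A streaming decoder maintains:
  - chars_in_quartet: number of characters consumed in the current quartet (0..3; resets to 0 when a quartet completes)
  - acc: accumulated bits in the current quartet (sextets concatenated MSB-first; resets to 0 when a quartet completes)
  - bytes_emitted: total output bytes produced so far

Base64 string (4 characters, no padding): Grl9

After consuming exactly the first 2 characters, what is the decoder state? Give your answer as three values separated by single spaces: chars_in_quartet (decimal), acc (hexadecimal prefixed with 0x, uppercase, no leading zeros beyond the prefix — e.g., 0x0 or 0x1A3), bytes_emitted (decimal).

After char 0 ('G'=6): chars_in_quartet=1 acc=0x6 bytes_emitted=0
After char 1 ('r'=43): chars_in_quartet=2 acc=0x1AB bytes_emitted=0

Answer: 2 0x1AB 0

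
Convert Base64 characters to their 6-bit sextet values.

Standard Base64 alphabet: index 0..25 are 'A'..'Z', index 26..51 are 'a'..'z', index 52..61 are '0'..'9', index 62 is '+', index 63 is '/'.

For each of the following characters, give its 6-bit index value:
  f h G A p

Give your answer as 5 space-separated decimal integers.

'f': a..z range, 26 + ord('f') − ord('a') = 31
'h': a..z range, 26 + ord('h') − ord('a') = 33
'G': A..Z range, ord('G') − ord('A') = 6
'A': A..Z range, ord('A') − ord('A') = 0
'p': a..z range, 26 + ord('p') − ord('a') = 41

Answer: 31 33 6 0 41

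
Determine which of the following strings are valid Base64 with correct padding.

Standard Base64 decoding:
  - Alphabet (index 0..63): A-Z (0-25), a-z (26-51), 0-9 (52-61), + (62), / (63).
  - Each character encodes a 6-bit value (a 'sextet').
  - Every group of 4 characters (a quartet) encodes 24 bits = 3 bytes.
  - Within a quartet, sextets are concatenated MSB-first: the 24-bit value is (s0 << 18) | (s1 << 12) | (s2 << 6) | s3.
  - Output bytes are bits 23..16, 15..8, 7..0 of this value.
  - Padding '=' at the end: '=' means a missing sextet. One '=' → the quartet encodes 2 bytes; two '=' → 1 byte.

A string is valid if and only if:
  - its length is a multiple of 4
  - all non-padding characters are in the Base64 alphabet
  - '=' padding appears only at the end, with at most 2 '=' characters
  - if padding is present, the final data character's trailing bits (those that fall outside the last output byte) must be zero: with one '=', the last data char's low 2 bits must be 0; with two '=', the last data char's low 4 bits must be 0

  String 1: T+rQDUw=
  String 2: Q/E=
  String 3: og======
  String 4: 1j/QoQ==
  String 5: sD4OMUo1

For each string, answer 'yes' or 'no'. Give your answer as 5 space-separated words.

Answer: yes yes no yes yes

Derivation:
String 1: 'T+rQDUw=' → valid
String 2: 'Q/E=' → valid
String 3: 'og======' → invalid (6 pad chars (max 2))
String 4: '1j/QoQ==' → valid
String 5: 'sD4OMUo1' → valid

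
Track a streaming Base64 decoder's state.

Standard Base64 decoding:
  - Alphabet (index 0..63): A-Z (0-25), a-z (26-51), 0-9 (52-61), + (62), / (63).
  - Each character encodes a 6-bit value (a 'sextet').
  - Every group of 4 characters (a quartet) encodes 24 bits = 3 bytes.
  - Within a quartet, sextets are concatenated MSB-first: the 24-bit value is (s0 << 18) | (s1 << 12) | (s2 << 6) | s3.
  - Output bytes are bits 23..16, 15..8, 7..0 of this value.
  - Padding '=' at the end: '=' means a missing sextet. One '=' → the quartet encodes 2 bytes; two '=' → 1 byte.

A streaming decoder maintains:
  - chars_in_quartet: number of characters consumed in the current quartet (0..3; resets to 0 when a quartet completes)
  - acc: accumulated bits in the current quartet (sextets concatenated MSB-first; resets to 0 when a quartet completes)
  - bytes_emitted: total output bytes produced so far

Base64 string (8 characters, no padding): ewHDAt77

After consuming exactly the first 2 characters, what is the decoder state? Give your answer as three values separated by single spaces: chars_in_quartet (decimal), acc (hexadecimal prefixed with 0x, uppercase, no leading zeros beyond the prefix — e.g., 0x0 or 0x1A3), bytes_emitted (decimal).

Answer: 2 0x7B0 0

Derivation:
After char 0 ('e'=30): chars_in_quartet=1 acc=0x1E bytes_emitted=0
After char 1 ('w'=48): chars_in_quartet=2 acc=0x7B0 bytes_emitted=0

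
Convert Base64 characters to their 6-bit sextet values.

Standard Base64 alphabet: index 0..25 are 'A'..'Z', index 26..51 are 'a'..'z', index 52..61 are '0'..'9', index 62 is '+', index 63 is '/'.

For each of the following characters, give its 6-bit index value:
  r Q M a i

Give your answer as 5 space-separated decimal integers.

Answer: 43 16 12 26 34

Derivation:
'r': a..z range, 26 + ord('r') − ord('a') = 43
'Q': A..Z range, ord('Q') − ord('A') = 16
'M': A..Z range, ord('M') − ord('A') = 12
'a': a..z range, 26 + ord('a') − ord('a') = 26
'i': a..z range, 26 + ord('i') − ord('a') = 34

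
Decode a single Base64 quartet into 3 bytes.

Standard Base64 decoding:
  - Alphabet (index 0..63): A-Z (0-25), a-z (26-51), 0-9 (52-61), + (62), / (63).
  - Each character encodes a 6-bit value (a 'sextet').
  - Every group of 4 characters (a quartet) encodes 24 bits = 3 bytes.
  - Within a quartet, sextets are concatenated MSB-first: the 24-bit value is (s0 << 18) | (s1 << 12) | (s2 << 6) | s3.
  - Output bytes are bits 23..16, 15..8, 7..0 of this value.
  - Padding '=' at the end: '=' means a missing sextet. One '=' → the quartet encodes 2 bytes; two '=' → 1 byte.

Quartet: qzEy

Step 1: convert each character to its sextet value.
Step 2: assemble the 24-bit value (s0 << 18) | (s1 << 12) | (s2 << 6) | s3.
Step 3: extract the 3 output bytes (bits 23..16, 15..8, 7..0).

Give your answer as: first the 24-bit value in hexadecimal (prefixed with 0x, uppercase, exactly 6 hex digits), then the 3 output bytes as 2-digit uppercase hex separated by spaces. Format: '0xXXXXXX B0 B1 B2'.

Sextets: q=42, z=51, E=4, y=50
24-bit: (42<<18) | (51<<12) | (4<<6) | 50
      = 0xA80000 | 0x033000 | 0x000100 | 0x000032
      = 0xAB3132
Bytes: (v>>16)&0xFF=AB, (v>>8)&0xFF=31, v&0xFF=32

Answer: 0xAB3132 AB 31 32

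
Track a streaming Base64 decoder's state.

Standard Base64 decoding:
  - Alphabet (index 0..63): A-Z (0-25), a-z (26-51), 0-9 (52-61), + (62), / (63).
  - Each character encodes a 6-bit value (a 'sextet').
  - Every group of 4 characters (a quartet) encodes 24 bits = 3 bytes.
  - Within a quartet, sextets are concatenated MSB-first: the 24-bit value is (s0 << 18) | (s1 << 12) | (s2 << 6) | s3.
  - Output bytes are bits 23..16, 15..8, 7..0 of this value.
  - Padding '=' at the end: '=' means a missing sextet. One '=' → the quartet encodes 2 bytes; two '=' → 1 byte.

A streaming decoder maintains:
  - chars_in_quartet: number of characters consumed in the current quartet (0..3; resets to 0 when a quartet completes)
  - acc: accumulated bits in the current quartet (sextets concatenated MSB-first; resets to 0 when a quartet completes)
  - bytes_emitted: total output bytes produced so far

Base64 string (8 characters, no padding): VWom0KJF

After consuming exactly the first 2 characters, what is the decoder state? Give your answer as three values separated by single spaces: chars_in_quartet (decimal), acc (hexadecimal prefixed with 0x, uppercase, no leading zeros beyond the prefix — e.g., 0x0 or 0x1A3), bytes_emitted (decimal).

Answer: 2 0x556 0

Derivation:
After char 0 ('V'=21): chars_in_quartet=1 acc=0x15 bytes_emitted=0
After char 1 ('W'=22): chars_in_quartet=2 acc=0x556 bytes_emitted=0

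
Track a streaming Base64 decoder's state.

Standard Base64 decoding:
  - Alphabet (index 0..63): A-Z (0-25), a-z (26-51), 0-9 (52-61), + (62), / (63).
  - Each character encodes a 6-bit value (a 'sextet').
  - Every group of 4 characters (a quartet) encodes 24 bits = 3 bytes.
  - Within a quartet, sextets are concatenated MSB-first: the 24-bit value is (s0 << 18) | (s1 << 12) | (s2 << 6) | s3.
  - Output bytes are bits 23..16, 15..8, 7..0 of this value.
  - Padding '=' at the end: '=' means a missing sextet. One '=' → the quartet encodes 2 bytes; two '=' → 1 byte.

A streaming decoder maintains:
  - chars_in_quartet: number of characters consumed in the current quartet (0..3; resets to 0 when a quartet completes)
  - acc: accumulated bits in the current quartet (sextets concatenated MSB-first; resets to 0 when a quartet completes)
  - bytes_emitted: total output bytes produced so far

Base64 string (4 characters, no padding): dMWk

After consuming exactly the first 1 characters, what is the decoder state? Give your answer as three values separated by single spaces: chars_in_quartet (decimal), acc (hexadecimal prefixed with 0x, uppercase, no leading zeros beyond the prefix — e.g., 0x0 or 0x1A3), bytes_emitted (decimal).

After char 0 ('d'=29): chars_in_quartet=1 acc=0x1D bytes_emitted=0

Answer: 1 0x1D 0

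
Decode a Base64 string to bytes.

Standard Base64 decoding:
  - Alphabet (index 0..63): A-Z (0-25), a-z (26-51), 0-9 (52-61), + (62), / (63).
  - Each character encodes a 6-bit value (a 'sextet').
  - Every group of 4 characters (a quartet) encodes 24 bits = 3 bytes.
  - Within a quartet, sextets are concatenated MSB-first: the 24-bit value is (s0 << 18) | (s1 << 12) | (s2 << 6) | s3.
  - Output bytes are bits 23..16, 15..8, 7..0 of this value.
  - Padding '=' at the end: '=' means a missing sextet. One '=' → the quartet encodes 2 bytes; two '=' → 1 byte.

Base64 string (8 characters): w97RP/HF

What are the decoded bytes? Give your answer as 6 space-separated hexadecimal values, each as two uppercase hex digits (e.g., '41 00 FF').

After char 0 ('w'=48): chars_in_quartet=1 acc=0x30 bytes_emitted=0
After char 1 ('9'=61): chars_in_quartet=2 acc=0xC3D bytes_emitted=0
After char 2 ('7'=59): chars_in_quartet=3 acc=0x30F7B bytes_emitted=0
After char 3 ('R'=17): chars_in_quartet=4 acc=0xC3DED1 -> emit C3 DE D1, reset; bytes_emitted=3
After char 4 ('P'=15): chars_in_quartet=1 acc=0xF bytes_emitted=3
After char 5 ('/'=63): chars_in_quartet=2 acc=0x3FF bytes_emitted=3
After char 6 ('H'=7): chars_in_quartet=3 acc=0xFFC7 bytes_emitted=3
After char 7 ('F'=5): chars_in_quartet=4 acc=0x3FF1C5 -> emit 3F F1 C5, reset; bytes_emitted=6

Answer: C3 DE D1 3F F1 C5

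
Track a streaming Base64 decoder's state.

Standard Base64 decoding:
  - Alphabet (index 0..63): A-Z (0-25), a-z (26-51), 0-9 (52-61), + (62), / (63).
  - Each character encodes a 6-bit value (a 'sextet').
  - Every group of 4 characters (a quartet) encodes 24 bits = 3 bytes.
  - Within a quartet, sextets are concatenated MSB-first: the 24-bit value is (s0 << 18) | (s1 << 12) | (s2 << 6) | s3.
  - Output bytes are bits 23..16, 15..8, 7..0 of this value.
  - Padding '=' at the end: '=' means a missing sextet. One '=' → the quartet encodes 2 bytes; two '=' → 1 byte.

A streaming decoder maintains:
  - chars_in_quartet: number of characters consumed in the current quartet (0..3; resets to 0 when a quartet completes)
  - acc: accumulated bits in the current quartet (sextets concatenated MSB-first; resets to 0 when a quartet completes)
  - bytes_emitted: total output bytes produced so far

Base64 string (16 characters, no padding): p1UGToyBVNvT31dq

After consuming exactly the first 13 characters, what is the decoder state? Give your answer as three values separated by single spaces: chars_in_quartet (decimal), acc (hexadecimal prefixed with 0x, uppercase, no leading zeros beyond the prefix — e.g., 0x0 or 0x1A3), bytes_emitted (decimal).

After char 0 ('p'=41): chars_in_quartet=1 acc=0x29 bytes_emitted=0
After char 1 ('1'=53): chars_in_quartet=2 acc=0xA75 bytes_emitted=0
After char 2 ('U'=20): chars_in_quartet=3 acc=0x29D54 bytes_emitted=0
After char 3 ('G'=6): chars_in_quartet=4 acc=0xA75506 -> emit A7 55 06, reset; bytes_emitted=3
After char 4 ('T'=19): chars_in_quartet=1 acc=0x13 bytes_emitted=3
After char 5 ('o'=40): chars_in_quartet=2 acc=0x4E8 bytes_emitted=3
After char 6 ('y'=50): chars_in_quartet=3 acc=0x13A32 bytes_emitted=3
After char 7 ('B'=1): chars_in_quartet=4 acc=0x4E8C81 -> emit 4E 8C 81, reset; bytes_emitted=6
After char 8 ('V'=21): chars_in_quartet=1 acc=0x15 bytes_emitted=6
After char 9 ('N'=13): chars_in_quartet=2 acc=0x54D bytes_emitted=6
After char 10 ('v'=47): chars_in_quartet=3 acc=0x1536F bytes_emitted=6
After char 11 ('T'=19): chars_in_quartet=4 acc=0x54DBD3 -> emit 54 DB D3, reset; bytes_emitted=9
After char 12 ('3'=55): chars_in_quartet=1 acc=0x37 bytes_emitted=9

Answer: 1 0x37 9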